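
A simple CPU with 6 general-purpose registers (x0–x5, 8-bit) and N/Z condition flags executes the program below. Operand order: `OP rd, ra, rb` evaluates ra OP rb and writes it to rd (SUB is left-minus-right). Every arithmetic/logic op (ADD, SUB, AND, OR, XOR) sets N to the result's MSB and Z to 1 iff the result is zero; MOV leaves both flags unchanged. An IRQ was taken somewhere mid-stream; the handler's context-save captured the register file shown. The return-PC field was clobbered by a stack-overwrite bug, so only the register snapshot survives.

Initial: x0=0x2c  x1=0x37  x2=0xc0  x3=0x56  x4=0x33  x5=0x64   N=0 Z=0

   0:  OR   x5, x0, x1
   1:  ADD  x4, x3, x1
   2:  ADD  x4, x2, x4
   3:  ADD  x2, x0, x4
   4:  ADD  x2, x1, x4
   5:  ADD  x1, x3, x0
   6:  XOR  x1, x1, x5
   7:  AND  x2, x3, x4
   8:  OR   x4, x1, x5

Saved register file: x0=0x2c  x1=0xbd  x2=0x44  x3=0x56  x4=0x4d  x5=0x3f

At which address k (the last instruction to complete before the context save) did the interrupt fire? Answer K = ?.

K = 7

after  0: x0=0x2c x1=0x37 x2=0xc0 x3=0x56 x4=0x33 x5=0x3f  N=0 Z=0
after  1: x0=0x2c x1=0x37 x2=0xc0 x3=0x56 x4=0x8d x5=0x3f  N=1 Z=0
after  2: x0=0x2c x1=0x37 x2=0xc0 x3=0x56 x4=0x4d x5=0x3f  N=0 Z=0
after  3: x0=0x2c x1=0x37 x2=0x79 x3=0x56 x4=0x4d x5=0x3f  N=0 Z=0
after  4: x0=0x2c x1=0x37 x2=0x84 x3=0x56 x4=0x4d x5=0x3f  N=1 Z=0
after  5: x0=0x2c x1=0x82 x2=0x84 x3=0x56 x4=0x4d x5=0x3f  N=1 Z=0
after  6: x0=0x2c x1=0xbd x2=0x84 x3=0x56 x4=0x4d x5=0x3f  N=1 Z=0
after  7: x0=0x2c x1=0xbd x2=0x44 x3=0x56 x4=0x4d x5=0x3f  N=0 Z=0
-- IRQ taken; context saved, return-PC = 8 --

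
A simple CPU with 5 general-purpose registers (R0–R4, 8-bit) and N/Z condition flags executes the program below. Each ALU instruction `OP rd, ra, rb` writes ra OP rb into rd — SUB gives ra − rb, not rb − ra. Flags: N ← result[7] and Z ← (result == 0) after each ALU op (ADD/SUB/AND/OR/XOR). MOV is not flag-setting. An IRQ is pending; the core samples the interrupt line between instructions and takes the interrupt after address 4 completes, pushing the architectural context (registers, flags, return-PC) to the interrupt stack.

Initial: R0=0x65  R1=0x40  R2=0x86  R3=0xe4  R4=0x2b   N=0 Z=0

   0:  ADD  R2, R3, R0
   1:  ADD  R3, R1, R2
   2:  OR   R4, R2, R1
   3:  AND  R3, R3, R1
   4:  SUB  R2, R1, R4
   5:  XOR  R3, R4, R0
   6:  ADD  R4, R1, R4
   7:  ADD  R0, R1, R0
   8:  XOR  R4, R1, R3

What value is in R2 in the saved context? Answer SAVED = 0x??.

after  0: R0=0x65 R1=0x40 R2=0x49 R3=0xe4 R4=0x2b  N=0 Z=0
after  1: R0=0x65 R1=0x40 R2=0x49 R3=0x89 R4=0x2b  N=1 Z=0
after  2: R0=0x65 R1=0x40 R2=0x49 R3=0x89 R4=0x49  N=0 Z=0
after  3: R0=0x65 R1=0x40 R2=0x49 R3=0x00 R4=0x49  N=0 Z=1
after  4: R0=0x65 R1=0x40 R2=0xf7 R3=0x00 R4=0x49  N=1 Z=0
-- IRQ taken; context saved, return-PC = 5 --

SAVED = 0xf7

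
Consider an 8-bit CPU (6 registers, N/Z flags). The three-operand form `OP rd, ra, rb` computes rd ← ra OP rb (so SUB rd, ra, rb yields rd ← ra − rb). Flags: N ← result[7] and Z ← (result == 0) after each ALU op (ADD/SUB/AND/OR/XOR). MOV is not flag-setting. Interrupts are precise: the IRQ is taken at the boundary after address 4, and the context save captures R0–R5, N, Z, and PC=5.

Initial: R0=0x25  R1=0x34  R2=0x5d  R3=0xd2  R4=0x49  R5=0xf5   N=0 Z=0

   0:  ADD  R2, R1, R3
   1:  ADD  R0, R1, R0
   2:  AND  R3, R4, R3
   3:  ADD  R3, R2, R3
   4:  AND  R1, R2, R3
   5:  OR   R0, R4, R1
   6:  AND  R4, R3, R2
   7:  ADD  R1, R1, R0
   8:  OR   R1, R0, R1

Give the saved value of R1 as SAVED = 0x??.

after  0: R0=0x25 R1=0x34 R2=0x06 R3=0xd2 R4=0x49 R5=0xf5  N=0 Z=0
after  1: R0=0x59 R1=0x34 R2=0x06 R3=0xd2 R4=0x49 R5=0xf5  N=0 Z=0
after  2: R0=0x59 R1=0x34 R2=0x06 R3=0x40 R4=0x49 R5=0xf5  N=0 Z=0
after  3: R0=0x59 R1=0x34 R2=0x06 R3=0x46 R4=0x49 R5=0xf5  N=0 Z=0
after  4: R0=0x59 R1=0x06 R2=0x06 R3=0x46 R4=0x49 R5=0xf5  N=0 Z=0
-- IRQ taken; context saved, return-PC = 5 --

SAVED = 0x06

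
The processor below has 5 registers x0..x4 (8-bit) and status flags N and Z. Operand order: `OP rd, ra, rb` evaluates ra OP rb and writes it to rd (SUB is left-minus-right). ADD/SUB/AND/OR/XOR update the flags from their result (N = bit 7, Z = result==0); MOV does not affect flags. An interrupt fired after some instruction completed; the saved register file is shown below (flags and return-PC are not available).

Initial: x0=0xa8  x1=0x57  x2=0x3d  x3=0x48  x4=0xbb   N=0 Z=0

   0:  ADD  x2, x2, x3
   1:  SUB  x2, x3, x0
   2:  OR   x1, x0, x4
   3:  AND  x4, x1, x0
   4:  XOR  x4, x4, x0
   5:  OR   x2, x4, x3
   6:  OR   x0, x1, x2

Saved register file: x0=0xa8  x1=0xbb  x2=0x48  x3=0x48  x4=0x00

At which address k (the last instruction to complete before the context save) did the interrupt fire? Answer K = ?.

after  0: x0=0xa8 x1=0x57 x2=0x85 x3=0x48 x4=0xbb  N=1 Z=0
after  1: x0=0xa8 x1=0x57 x2=0xa0 x3=0x48 x4=0xbb  N=1 Z=0
after  2: x0=0xa8 x1=0xbb x2=0xa0 x3=0x48 x4=0xbb  N=1 Z=0
after  3: x0=0xa8 x1=0xbb x2=0xa0 x3=0x48 x4=0xa8  N=1 Z=0
after  4: x0=0xa8 x1=0xbb x2=0xa0 x3=0x48 x4=0x00  N=0 Z=1
after  5: x0=0xa8 x1=0xbb x2=0x48 x3=0x48 x4=0x00  N=0 Z=0
-- IRQ taken; context saved, return-PC = 6 --

K = 5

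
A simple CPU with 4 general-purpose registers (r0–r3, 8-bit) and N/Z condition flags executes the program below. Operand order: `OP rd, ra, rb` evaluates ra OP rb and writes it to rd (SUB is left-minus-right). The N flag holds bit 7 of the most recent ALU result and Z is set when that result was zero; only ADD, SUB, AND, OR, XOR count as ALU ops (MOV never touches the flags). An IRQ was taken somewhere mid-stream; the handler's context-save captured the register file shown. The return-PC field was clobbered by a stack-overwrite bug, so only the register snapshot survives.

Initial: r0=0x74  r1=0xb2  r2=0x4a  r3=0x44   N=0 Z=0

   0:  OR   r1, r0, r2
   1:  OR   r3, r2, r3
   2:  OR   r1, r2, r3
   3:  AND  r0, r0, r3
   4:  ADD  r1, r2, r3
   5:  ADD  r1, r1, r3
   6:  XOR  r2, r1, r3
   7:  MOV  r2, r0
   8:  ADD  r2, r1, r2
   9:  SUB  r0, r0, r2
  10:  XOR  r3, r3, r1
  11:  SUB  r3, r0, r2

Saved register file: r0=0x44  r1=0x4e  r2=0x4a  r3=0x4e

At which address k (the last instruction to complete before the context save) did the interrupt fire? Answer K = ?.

K = 3

after  0: r0=0x74 r1=0x7e r2=0x4a r3=0x44  N=0 Z=0
after  1: r0=0x74 r1=0x7e r2=0x4a r3=0x4e  N=0 Z=0
after  2: r0=0x74 r1=0x4e r2=0x4a r3=0x4e  N=0 Z=0
after  3: r0=0x44 r1=0x4e r2=0x4a r3=0x4e  N=0 Z=0
-- IRQ taken; context saved, return-PC = 4 --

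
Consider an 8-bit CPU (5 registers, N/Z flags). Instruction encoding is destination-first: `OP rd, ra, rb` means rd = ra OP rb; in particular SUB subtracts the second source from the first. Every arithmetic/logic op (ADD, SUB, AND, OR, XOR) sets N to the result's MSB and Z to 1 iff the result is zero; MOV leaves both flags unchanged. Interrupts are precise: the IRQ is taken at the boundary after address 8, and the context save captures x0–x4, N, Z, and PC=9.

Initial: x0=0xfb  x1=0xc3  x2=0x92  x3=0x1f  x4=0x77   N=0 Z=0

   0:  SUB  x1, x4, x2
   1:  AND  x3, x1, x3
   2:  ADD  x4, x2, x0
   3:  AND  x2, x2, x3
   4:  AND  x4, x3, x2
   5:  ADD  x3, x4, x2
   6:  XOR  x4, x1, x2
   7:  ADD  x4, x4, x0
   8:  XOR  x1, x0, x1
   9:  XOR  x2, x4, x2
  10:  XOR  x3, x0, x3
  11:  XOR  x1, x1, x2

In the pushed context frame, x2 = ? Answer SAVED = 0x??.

SAVED = 0x00

after  0: x0=0xfb x1=0xe5 x2=0x92 x3=0x1f x4=0x77  N=1 Z=0
after  1: x0=0xfb x1=0xe5 x2=0x92 x3=0x05 x4=0x77  N=0 Z=0
after  2: x0=0xfb x1=0xe5 x2=0x92 x3=0x05 x4=0x8d  N=1 Z=0
after  3: x0=0xfb x1=0xe5 x2=0x00 x3=0x05 x4=0x8d  N=0 Z=1
after  4: x0=0xfb x1=0xe5 x2=0x00 x3=0x05 x4=0x00  N=0 Z=1
after  5: x0=0xfb x1=0xe5 x2=0x00 x3=0x00 x4=0x00  N=0 Z=1
after  6: x0=0xfb x1=0xe5 x2=0x00 x3=0x00 x4=0xe5  N=1 Z=0
after  7: x0=0xfb x1=0xe5 x2=0x00 x3=0x00 x4=0xe0  N=1 Z=0
after  8: x0=0xfb x1=0x1e x2=0x00 x3=0x00 x4=0xe0  N=0 Z=0
-- IRQ taken; context saved, return-PC = 9 --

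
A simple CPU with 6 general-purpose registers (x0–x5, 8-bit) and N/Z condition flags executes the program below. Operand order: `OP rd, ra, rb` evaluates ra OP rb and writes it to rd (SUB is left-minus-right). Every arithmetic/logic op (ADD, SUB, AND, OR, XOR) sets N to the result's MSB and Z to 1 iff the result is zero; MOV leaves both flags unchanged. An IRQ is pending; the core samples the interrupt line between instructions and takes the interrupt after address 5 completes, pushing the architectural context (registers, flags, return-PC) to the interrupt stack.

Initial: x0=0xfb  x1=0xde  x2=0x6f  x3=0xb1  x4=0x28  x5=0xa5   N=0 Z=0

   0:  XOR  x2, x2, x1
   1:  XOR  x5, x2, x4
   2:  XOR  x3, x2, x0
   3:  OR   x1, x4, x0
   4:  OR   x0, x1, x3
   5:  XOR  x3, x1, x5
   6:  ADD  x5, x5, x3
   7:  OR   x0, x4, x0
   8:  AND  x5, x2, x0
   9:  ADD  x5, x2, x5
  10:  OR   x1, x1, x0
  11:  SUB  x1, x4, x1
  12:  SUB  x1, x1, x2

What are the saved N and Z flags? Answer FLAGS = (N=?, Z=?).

FLAGS = (N=0, Z=0)

after  0: x0=0xfb x1=0xde x2=0xb1 x3=0xb1 x4=0x28 x5=0xa5  N=1 Z=0
after  1: x0=0xfb x1=0xde x2=0xb1 x3=0xb1 x4=0x28 x5=0x99  N=1 Z=0
after  2: x0=0xfb x1=0xde x2=0xb1 x3=0x4a x4=0x28 x5=0x99  N=0 Z=0
after  3: x0=0xfb x1=0xfb x2=0xb1 x3=0x4a x4=0x28 x5=0x99  N=1 Z=0
after  4: x0=0xfb x1=0xfb x2=0xb1 x3=0x4a x4=0x28 x5=0x99  N=1 Z=0
after  5: x0=0xfb x1=0xfb x2=0xb1 x3=0x62 x4=0x28 x5=0x99  N=0 Z=0
-- IRQ taken; context saved, return-PC = 6 --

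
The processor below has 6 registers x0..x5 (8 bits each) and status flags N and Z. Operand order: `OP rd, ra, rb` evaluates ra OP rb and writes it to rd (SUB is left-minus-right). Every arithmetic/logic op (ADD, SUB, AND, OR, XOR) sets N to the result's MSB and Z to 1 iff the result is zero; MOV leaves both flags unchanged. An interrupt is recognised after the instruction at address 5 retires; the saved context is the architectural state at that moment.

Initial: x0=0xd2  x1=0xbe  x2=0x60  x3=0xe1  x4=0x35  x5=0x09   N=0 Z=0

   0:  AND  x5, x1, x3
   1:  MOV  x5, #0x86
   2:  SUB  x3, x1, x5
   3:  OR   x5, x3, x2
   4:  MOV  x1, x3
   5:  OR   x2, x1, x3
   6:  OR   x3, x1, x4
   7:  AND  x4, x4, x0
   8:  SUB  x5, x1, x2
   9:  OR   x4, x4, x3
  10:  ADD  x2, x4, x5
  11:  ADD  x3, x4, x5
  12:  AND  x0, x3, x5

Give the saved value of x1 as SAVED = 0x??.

after  0: x0=0xd2 x1=0xbe x2=0x60 x3=0xe1 x4=0x35 x5=0xa0  N=1 Z=0
after  1: x0=0xd2 x1=0xbe x2=0x60 x3=0xe1 x4=0x35 x5=0x86  N=1 Z=0
after  2: x0=0xd2 x1=0xbe x2=0x60 x3=0x38 x4=0x35 x5=0x86  N=0 Z=0
after  3: x0=0xd2 x1=0xbe x2=0x60 x3=0x38 x4=0x35 x5=0x78  N=0 Z=0
after  4: x0=0xd2 x1=0x38 x2=0x60 x3=0x38 x4=0x35 x5=0x78  N=0 Z=0
after  5: x0=0xd2 x1=0x38 x2=0x38 x3=0x38 x4=0x35 x5=0x78  N=0 Z=0
-- IRQ taken; context saved, return-PC = 6 --

SAVED = 0x38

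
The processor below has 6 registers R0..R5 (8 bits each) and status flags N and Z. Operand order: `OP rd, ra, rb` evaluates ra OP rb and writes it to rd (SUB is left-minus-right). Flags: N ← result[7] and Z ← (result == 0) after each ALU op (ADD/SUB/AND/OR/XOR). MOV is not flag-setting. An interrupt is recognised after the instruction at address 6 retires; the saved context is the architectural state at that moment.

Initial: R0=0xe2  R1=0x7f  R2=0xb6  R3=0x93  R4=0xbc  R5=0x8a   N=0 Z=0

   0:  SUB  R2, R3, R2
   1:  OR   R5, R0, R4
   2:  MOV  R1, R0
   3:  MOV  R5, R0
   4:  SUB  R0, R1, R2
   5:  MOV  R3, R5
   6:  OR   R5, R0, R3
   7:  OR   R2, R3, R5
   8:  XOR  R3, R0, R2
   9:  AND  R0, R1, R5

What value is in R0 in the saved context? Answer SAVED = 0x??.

after  0: R0=0xe2 R1=0x7f R2=0xdd R3=0x93 R4=0xbc R5=0x8a  N=1 Z=0
after  1: R0=0xe2 R1=0x7f R2=0xdd R3=0x93 R4=0xbc R5=0xfe  N=1 Z=0
after  2: R0=0xe2 R1=0xe2 R2=0xdd R3=0x93 R4=0xbc R5=0xfe  N=1 Z=0
after  3: R0=0xe2 R1=0xe2 R2=0xdd R3=0x93 R4=0xbc R5=0xe2  N=1 Z=0
after  4: R0=0x05 R1=0xe2 R2=0xdd R3=0x93 R4=0xbc R5=0xe2  N=0 Z=0
after  5: R0=0x05 R1=0xe2 R2=0xdd R3=0xe2 R4=0xbc R5=0xe2  N=0 Z=0
after  6: R0=0x05 R1=0xe2 R2=0xdd R3=0xe2 R4=0xbc R5=0xe7  N=1 Z=0
-- IRQ taken; context saved, return-PC = 7 --

SAVED = 0x05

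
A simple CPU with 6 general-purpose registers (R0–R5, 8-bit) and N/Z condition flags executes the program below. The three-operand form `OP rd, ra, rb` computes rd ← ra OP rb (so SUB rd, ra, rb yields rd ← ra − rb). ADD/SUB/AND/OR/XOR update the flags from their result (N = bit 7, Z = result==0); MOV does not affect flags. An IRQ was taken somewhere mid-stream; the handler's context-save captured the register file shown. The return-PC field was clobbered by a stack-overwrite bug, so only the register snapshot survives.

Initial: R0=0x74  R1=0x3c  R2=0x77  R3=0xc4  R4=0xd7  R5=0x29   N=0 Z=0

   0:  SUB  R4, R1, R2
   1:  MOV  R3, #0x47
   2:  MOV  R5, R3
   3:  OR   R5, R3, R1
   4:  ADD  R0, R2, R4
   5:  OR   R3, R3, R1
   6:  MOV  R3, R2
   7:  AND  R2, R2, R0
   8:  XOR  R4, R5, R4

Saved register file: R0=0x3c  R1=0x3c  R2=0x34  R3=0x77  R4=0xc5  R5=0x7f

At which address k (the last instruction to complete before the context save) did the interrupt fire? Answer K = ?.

after  0: R0=0x74 R1=0x3c R2=0x77 R3=0xc4 R4=0xc5 R5=0x29  N=1 Z=0
after  1: R0=0x74 R1=0x3c R2=0x77 R3=0x47 R4=0xc5 R5=0x29  N=1 Z=0
after  2: R0=0x74 R1=0x3c R2=0x77 R3=0x47 R4=0xc5 R5=0x47  N=1 Z=0
after  3: R0=0x74 R1=0x3c R2=0x77 R3=0x47 R4=0xc5 R5=0x7f  N=0 Z=0
after  4: R0=0x3c R1=0x3c R2=0x77 R3=0x47 R4=0xc5 R5=0x7f  N=0 Z=0
after  5: R0=0x3c R1=0x3c R2=0x77 R3=0x7f R4=0xc5 R5=0x7f  N=0 Z=0
after  6: R0=0x3c R1=0x3c R2=0x77 R3=0x77 R4=0xc5 R5=0x7f  N=0 Z=0
after  7: R0=0x3c R1=0x3c R2=0x34 R3=0x77 R4=0xc5 R5=0x7f  N=0 Z=0
-- IRQ taken; context saved, return-PC = 8 --

K = 7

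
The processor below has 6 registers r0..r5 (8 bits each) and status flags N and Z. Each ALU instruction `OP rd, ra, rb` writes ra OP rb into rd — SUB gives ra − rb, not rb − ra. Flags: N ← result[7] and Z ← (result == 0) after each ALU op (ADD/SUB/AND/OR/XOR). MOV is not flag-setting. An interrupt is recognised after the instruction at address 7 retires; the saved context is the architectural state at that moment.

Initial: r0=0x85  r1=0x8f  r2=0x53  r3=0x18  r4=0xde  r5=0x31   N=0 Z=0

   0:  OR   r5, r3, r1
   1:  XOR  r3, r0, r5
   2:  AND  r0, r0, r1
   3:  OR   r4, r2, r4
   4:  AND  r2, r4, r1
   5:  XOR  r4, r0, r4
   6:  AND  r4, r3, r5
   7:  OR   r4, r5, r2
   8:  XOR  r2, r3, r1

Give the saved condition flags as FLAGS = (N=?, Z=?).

FLAGS = (N=1, Z=0)

after  0: r0=0x85 r1=0x8f r2=0x53 r3=0x18 r4=0xde r5=0x9f  N=1 Z=0
after  1: r0=0x85 r1=0x8f r2=0x53 r3=0x1a r4=0xde r5=0x9f  N=0 Z=0
after  2: r0=0x85 r1=0x8f r2=0x53 r3=0x1a r4=0xde r5=0x9f  N=1 Z=0
after  3: r0=0x85 r1=0x8f r2=0x53 r3=0x1a r4=0xdf r5=0x9f  N=1 Z=0
after  4: r0=0x85 r1=0x8f r2=0x8f r3=0x1a r4=0xdf r5=0x9f  N=1 Z=0
after  5: r0=0x85 r1=0x8f r2=0x8f r3=0x1a r4=0x5a r5=0x9f  N=0 Z=0
after  6: r0=0x85 r1=0x8f r2=0x8f r3=0x1a r4=0x1a r5=0x9f  N=0 Z=0
after  7: r0=0x85 r1=0x8f r2=0x8f r3=0x1a r4=0x9f r5=0x9f  N=1 Z=0
-- IRQ taken; context saved, return-PC = 8 --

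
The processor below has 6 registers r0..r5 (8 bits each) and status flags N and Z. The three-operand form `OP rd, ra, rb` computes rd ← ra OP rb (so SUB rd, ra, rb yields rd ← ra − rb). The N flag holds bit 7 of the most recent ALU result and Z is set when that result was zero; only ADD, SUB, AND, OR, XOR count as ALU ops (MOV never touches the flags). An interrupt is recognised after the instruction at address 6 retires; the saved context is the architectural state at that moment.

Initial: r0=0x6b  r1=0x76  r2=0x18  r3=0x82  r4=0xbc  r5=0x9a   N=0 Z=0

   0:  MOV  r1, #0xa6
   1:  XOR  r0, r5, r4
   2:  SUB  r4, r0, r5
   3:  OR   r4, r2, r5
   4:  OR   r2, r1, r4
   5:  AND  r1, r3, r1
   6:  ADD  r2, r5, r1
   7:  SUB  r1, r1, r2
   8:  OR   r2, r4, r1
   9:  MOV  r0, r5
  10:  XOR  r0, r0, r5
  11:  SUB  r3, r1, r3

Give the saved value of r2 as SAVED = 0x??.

SAVED = 0x1c

after  0: r0=0x6b r1=0xa6 r2=0x18 r3=0x82 r4=0xbc r5=0x9a  N=0 Z=0
after  1: r0=0x26 r1=0xa6 r2=0x18 r3=0x82 r4=0xbc r5=0x9a  N=0 Z=0
after  2: r0=0x26 r1=0xa6 r2=0x18 r3=0x82 r4=0x8c r5=0x9a  N=1 Z=0
after  3: r0=0x26 r1=0xa6 r2=0x18 r3=0x82 r4=0x9a r5=0x9a  N=1 Z=0
after  4: r0=0x26 r1=0xa6 r2=0xbe r3=0x82 r4=0x9a r5=0x9a  N=1 Z=0
after  5: r0=0x26 r1=0x82 r2=0xbe r3=0x82 r4=0x9a r5=0x9a  N=1 Z=0
after  6: r0=0x26 r1=0x82 r2=0x1c r3=0x82 r4=0x9a r5=0x9a  N=0 Z=0
-- IRQ taken; context saved, return-PC = 7 --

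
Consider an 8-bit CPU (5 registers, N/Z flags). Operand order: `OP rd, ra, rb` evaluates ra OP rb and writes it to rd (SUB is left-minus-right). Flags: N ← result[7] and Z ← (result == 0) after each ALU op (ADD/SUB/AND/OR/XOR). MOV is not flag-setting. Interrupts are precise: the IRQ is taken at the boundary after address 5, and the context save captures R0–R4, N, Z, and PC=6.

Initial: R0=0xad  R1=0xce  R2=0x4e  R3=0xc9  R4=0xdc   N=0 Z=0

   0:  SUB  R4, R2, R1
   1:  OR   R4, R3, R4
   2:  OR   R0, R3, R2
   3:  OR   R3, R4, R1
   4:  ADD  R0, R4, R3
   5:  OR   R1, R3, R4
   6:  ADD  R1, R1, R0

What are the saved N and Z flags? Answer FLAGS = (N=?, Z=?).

after  0: R0=0xad R1=0xce R2=0x4e R3=0xc9 R4=0x80  N=1 Z=0
after  1: R0=0xad R1=0xce R2=0x4e R3=0xc9 R4=0xc9  N=1 Z=0
after  2: R0=0xcf R1=0xce R2=0x4e R3=0xc9 R4=0xc9  N=1 Z=0
after  3: R0=0xcf R1=0xce R2=0x4e R3=0xcf R4=0xc9  N=1 Z=0
after  4: R0=0x98 R1=0xce R2=0x4e R3=0xcf R4=0xc9  N=1 Z=0
after  5: R0=0x98 R1=0xcf R2=0x4e R3=0xcf R4=0xc9  N=1 Z=0
-- IRQ taken; context saved, return-PC = 6 --

FLAGS = (N=1, Z=0)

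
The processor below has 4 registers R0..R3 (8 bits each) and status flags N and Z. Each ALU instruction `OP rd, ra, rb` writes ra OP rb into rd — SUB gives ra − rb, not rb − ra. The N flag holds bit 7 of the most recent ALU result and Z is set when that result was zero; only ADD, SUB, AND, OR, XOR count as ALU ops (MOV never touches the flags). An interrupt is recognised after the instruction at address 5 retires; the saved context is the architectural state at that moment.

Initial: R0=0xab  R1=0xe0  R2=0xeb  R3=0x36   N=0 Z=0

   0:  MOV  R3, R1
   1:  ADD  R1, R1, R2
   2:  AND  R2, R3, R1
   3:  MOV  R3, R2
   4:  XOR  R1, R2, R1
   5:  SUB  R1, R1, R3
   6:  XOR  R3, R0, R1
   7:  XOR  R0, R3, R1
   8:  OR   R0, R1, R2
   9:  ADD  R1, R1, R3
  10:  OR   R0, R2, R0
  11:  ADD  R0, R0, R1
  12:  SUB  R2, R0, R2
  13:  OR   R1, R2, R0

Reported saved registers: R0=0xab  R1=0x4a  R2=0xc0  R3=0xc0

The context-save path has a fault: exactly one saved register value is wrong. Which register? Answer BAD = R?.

after  0: R0=0xab R1=0xe0 R2=0xeb R3=0xe0  N=0 Z=0
after  1: R0=0xab R1=0xcb R2=0xeb R3=0xe0  N=1 Z=0
after  2: R0=0xab R1=0xcb R2=0xc0 R3=0xe0  N=1 Z=0
after  3: R0=0xab R1=0xcb R2=0xc0 R3=0xc0  N=1 Z=0
after  4: R0=0xab R1=0x0b R2=0xc0 R3=0xc0  N=0 Z=0
after  5: R0=0xab R1=0x4b R2=0xc0 R3=0xc0  N=0 Z=0
-- IRQ taken; context saved, return-PC = 6 --
mismatch: R1: reported 0x4a vs actual 0x4b

BAD = R1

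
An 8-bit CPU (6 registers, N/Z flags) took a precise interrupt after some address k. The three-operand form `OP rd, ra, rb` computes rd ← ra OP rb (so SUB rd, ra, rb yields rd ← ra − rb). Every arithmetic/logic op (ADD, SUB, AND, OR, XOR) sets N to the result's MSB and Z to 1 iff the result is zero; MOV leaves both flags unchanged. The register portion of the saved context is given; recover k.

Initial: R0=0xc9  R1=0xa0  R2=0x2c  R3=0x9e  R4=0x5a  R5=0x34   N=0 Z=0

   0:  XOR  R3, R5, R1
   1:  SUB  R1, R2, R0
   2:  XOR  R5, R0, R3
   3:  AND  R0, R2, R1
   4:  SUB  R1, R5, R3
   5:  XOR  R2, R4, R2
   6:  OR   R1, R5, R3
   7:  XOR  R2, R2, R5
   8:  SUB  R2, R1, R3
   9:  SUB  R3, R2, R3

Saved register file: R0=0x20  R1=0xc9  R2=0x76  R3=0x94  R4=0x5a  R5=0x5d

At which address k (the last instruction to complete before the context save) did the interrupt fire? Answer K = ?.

after  0: R0=0xc9 R1=0xa0 R2=0x2c R3=0x94 R4=0x5a R5=0x34  N=1 Z=0
after  1: R0=0xc9 R1=0x63 R2=0x2c R3=0x94 R4=0x5a R5=0x34  N=0 Z=0
after  2: R0=0xc9 R1=0x63 R2=0x2c R3=0x94 R4=0x5a R5=0x5d  N=0 Z=0
after  3: R0=0x20 R1=0x63 R2=0x2c R3=0x94 R4=0x5a R5=0x5d  N=0 Z=0
after  4: R0=0x20 R1=0xc9 R2=0x2c R3=0x94 R4=0x5a R5=0x5d  N=1 Z=0
after  5: R0=0x20 R1=0xc9 R2=0x76 R3=0x94 R4=0x5a R5=0x5d  N=0 Z=0
-- IRQ taken; context saved, return-PC = 6 --

K = 5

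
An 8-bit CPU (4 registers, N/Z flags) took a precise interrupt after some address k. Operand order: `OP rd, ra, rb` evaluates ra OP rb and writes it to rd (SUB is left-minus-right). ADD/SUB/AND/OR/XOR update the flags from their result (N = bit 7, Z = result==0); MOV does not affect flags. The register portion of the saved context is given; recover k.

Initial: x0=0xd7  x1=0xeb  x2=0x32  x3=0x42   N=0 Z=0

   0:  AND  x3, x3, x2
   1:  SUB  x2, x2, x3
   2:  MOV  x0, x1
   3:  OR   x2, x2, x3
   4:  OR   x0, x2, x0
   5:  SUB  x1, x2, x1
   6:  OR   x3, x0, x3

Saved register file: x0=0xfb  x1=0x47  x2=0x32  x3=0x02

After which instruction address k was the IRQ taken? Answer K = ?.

K = 5

after  0: x0=0xd7 x1=0xeb x2=0x32 x3=0x02  N=0 Z=0
after  1: x0=0xd7 x1=0xeb x2=0x30 x3=0x02  N=0 Z=0
after  2: x0=0xeb x1=0xeb x2=0x30 x3=0x02  N=0 Z=0
after  3: x0=0xeb x1=0xeb x2=0x32 x3=0x02  N=0 Z=0
after  4: x0=0xfb x1=0xeb x2=0x32 x3=0x02  N=1 Z=0
after  5: x0=0xfb x1=0x47 x2=0x32 x3=0x02  N=0 Z=0
-- IRQ taken; context saved, return-PC = 6 --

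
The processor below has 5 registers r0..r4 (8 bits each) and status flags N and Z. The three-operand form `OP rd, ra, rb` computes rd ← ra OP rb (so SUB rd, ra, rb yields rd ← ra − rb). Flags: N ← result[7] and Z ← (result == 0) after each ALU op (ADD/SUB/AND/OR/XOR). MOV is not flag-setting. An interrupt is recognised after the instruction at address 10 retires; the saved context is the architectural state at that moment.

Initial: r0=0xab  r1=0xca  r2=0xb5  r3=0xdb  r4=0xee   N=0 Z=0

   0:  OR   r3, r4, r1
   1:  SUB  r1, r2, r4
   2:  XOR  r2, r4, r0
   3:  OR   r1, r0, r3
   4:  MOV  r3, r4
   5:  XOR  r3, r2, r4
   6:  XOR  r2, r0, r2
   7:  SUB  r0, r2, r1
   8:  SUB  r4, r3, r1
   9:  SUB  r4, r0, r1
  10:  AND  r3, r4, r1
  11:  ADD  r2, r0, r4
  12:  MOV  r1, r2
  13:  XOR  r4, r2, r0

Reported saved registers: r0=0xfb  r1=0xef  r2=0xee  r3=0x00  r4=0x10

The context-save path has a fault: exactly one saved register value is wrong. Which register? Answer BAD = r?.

BAD = r0

after  0: r0=0xab r1=0xca r2=0xb5 r3=0xee r4=0xee  N=1 Z=0
after  1: r0=0xab r1=0xc7 r2=0xb5 r3=0xee r4=0xee  N=1 Z=0
after  2: r0=0xab r1=0xc7 r2=0x45 r3=0xee r4=0xee  N=0 Z=0
after  3: r0=0xab r1=0xef r2=0x45 r3=0xee r4=0xee  N=1 Z=0
after  4: r0=0xab r1=0xef r2=0x45 r3=0xee r4=0xee  N=1 Z=0
after  5: r0=0xab r1=0xef r2=0x45 r3=0xab r4=0xee  N=1 Z=0
after  6: r0=0xab r1=0xef r2=0xee r3=0xab r4=0xee  N=1 Z=0
after  7: r0=0xff r1=0xef r2=0xee r3=0xab r4=0xee  N=1 Z=0
after  8: r0=0xff r1=0xef r2=0xee r3=0xab r4=0xbc  N=1 Z=0
after  9: r0=0xff r1=0xef r2=0xee r3=0xab r4=0x10  N=0 Z=0
after 10: r0=0xff r1=0xef r2=0xee r3=0x00 r4=0x10  N=0 Z=1
-- IRQ taken; context saved, return-PC = 11 --
mismatch: r0: reported 0xfb vs actual 0xff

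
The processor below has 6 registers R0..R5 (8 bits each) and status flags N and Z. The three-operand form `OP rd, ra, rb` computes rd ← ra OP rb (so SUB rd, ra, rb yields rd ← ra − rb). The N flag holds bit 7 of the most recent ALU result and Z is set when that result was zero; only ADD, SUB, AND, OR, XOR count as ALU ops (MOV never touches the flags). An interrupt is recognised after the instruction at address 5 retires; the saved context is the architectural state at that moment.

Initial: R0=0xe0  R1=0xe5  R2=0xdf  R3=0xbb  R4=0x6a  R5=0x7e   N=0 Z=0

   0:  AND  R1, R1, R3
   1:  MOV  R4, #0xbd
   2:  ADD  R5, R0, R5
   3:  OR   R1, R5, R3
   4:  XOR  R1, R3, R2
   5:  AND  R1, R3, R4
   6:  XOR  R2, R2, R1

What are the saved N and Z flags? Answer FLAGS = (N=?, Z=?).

after  0: R0=0xe0 R1=0xa1 R2=0xdf R3=0xbb R4=0x6a R5=0x7e  N=1 Z=0
after  1: R0=0xe0 R1=0xa1 R2=0xdf R3=0xbb R4=0xbd R5=0x7e  N=1 Z=0
after  2: R0=0xe0 R1=0xa1 R2=0xdf R3=0xbb R4=0xbd R5=0x5e  N=0 Z=0
after  3: R0=0xe0 R1=0xff R2=0xdf R3=0xbb R4=0xbd R5=0x5e  N=1 Z=0
after  4: R0=0xe0 R1=0x64 R2=0xdf R3=0xbb R4=0xbd R5=0x5e  N=0 Z=0
after  5: R0=0xe0 R1=0xb9 R2=0xdf R3=0xbb R4=0xbd R5=0x5e  N=1 Z=0
-- IRQ taken; context saved, return-PC = 6 --

FLAGS = (N=1, Z=0)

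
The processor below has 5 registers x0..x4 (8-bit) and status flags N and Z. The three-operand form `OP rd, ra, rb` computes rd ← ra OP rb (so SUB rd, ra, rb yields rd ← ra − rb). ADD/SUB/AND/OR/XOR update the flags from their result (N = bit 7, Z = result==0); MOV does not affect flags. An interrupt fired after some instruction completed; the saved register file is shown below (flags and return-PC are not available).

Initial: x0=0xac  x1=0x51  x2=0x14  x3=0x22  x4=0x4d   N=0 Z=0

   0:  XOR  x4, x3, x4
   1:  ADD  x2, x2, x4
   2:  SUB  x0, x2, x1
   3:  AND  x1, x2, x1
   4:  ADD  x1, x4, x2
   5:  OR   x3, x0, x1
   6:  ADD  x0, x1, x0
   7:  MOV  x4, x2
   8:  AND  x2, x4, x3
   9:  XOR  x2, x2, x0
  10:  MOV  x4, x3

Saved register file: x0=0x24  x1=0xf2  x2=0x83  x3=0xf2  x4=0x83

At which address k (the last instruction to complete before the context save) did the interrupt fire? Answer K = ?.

after  0: x0=0xac x1=0x51 x2=0x14 x3=0x22 x4=0x6f  N=0 Z=0
after  1: x0=0xac x1=0x51 x2=0x83 x3=0x22 x4=0x6f  N=1 Z=0
after  2: x0=0x32 x1=0x51 x2=0x83 x3=0x22 x4=0x6f  N=0 Z=0
after  3: x0=0x32 x1=0x01 x2=0x83 x3=0x22 x4=0x6f  N=0 Z=0
after  4: x0=0x32 x1=0xf2 x2=0x83 x3=0x22 x4=0x6f  N=1 Z=0
after  5: x0=0x32 x1=0xf2 x2=0x83 x3=0xf2 x4=0x6f  N=1 Z=0
after  6: x0=0x24 x1=0xf2 x2=0x83 x3=0xf2 x4=0x6f  N=0 Z=0
after  7: x0=0x24 x1=0xf2 x2=0x83 x3=0xf2 x4=0x83  N=0 Z=0
-- IRQ taken; context saved, return-PC = 8 --

K = 7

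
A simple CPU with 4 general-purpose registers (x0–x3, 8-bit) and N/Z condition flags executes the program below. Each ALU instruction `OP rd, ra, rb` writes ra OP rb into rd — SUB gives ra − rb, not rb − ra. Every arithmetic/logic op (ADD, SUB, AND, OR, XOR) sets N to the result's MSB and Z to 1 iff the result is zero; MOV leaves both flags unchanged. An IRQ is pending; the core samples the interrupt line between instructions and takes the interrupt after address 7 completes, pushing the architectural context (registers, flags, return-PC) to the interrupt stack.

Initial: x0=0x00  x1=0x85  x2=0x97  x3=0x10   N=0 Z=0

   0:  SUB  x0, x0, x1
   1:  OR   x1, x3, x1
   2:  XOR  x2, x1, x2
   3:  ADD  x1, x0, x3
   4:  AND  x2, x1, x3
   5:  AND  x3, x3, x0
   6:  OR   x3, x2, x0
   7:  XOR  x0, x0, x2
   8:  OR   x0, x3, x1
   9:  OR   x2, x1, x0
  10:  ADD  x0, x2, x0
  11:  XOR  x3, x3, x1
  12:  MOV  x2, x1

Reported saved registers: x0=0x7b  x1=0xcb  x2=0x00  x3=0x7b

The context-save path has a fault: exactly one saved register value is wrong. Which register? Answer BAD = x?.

after  0: x0=0x7b x1=0x85 x2=0x97 x3=0x10  N=0 Z=0
after  1: x0=0x7b x1=0x95 x2=0x97 x3=0x10  N=1 Z=0
after  2: x0=0x7b x1=0x95 x2=0x02 x3=0x10  N=0 Z=0
after  3: x0=0x7b x1=0x8b x2=0x02 x3=0x10  N=1 Z=0
after  4: x0=0x7b x1=0x8b x2=0x00 x3=0x10  N=0 Z=1
after  5: x0=0x7b x1=0x8b x2=0x00 x3=0x10  N=0 Z=0
after  6: x0=0x7b x1=0x8b x2=0x00 x3=0x7b  N=0 Z=0
after  7: x0=0x7b x1=0x8b x2=0x00 x3=0x7b  N=0 Z=0
-- IRQ taken; context saved, return-PC = 8 --
mismatch: x1: reported 0xcb vs actual 0x8b

BAD = x1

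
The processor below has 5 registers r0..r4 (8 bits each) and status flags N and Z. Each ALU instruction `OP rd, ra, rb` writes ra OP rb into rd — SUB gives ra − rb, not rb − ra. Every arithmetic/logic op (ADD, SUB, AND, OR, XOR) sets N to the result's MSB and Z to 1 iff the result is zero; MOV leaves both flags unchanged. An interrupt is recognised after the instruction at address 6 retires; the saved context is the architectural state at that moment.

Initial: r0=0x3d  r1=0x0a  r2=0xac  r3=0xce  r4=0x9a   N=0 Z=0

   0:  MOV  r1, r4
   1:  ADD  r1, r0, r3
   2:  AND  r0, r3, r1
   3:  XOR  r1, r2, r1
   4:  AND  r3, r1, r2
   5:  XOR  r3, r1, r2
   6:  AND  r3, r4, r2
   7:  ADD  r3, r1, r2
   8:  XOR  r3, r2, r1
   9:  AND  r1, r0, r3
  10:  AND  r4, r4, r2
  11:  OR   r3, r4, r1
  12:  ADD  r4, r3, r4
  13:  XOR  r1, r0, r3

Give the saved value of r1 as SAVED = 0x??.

SAVED = 0xa7

after  0: r0=0x3d r1=0x9a r2=0xac r3=0xce r4=0x9a  N=0 Z=0
after  1: r0=0x3d r1=0x0b r2=0xac r3=0xce r4=0x9a  N=0 Z=0
after  2: r0=0x0a r1=0x0b r2=0xac r3=0xce r4=0x9a  N=0 Z=0
after  3: r0=0x0a r1=0xa7 r2=0xac r3=0xce r4=0x9a  N=1 Z=0
after  4: r0=0x0a r1=0xa7 r2=0xac r3=0xa4 r4=0x9a  N=1 Z=0
after  5: r0=0x0a r1=0xa7 r2=0xac r3=0x0b r4=0x9a  N=0 Z=0
after  6: r0=0x0a r1=0xa7 r2=0xac r3=0x88 r4=0x9a  N=1 Z=0
-- IRQ taken; context saved, return-PC = 7 --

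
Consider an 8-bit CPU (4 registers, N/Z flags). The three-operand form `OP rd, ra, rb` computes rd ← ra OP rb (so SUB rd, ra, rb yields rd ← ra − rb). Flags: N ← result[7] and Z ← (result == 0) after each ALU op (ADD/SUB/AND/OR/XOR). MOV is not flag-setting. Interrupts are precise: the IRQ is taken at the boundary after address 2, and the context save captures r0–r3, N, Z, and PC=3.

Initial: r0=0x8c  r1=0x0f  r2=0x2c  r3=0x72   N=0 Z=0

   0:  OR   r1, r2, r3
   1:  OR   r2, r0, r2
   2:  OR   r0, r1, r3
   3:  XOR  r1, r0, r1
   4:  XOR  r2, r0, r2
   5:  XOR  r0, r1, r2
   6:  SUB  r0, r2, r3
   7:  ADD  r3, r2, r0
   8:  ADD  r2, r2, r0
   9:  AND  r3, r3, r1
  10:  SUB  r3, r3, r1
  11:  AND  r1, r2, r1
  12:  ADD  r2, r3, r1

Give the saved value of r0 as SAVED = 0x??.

SAVED = 0x7e

after  0: r0=0x8c r1=0x7e r2=0x2c r3=0x72  N=0 Z=0
after  1: r0=0x8c r1=0x7e r2=0xac r3=0x72  N=1 Z=0
after  2: r0=0x7e r1=0x7e r2=0xac r3=0x72  N=0 Z=0
-- IRQ taken; context saved, return-PC = 3 --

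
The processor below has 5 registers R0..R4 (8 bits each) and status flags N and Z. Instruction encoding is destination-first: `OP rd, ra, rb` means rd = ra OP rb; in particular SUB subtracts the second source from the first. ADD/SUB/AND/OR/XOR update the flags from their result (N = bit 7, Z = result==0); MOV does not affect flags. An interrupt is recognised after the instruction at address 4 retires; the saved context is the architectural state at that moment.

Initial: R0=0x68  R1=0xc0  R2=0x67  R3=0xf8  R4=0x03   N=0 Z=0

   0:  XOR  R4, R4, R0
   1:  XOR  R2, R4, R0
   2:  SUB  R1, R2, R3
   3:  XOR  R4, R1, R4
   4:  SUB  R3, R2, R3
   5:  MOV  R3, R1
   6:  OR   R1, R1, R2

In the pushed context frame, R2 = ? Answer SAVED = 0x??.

after  0: R0=0x68 R1=0xc0 R2=0x67 R3=0xf8 R4=0x6b  N=0 Z=0
after  1: R0=0x68 R1=0xc0 R2=0x03 R3=0xf8 R4=0x6b  N=0 Z=0
after  2: R0=0x68 R1=0x0b R2=0x03 R3=0xf8 R4=0x6b  N=0 Z=0
after  3: R0=0x68 R1=0x0b R2=0x03 R3=0xf8 R4=0x60  N=0 Z=0
after  4: R0=0x68 R1=0x0b R2=0x03 R3=0x0b R4=0x60  N=0 Z=0
-- IRQ taken; context saved, return-PC = 5 --

SAVED = 0x03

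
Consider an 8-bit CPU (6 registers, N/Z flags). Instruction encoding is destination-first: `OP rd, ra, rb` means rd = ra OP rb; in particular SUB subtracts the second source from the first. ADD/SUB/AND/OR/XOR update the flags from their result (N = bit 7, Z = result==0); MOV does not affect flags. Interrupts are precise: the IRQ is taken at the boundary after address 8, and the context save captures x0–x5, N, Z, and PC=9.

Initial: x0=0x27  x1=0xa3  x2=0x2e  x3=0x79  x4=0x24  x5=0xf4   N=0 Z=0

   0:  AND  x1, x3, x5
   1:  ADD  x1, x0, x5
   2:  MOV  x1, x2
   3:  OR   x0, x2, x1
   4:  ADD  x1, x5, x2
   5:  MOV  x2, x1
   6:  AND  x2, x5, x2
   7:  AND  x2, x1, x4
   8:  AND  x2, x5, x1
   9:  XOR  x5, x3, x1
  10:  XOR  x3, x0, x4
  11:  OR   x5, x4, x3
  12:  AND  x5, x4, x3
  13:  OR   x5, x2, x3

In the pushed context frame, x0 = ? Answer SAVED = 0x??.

after  0: x0=0x27 x1=0x70 x2=0x2e x3=0x79 x4=0x24 x5=0xf4  N=0 Z=0
after  1: x0=0x27 x1=0x1b x2=0x2e x3=0x79 x4=0x24 x5=0xf4  N=0 Z=0
after  2: x0=0x27 x1=0x2e x2=0x2e x3=0x79 x4=0x24 x5=0xf4  N=0 Z=0
after  3: x0=0x2e x1=0x2e x2=0x2e x3=0x79 x4=0x24 x5=0xf4  N=0 Z=0
after  4: x0=0x2e x1=0x22 x2=0x2e x3=0x79 x4=0x24 x5=0xf4  N=0 Z=0
after  5: x0=0x2e x1=0x22 x2=0x22 x3=0x79 x4=0x24 x5=0xf4  N=0 Z=0
after  6: x0=0x2e x1=0x22 x2=0x20 x3=0x79 x4=0x24 x5=0xf4  N=0 Z=0
after  7: x0=0x2e x1=0x22 x2=0x20 x3=0x79 x4=0x24 x5=0xf4  N=0 Z=0
after  8: x0=0x2e x1=0x22 x2=0x20 x3=0x79 x4=0x24 x5=0xf4  N=0 Z=0
-- IRQ taken; context saved, return-PC = 9 --

SAVED = 0x2e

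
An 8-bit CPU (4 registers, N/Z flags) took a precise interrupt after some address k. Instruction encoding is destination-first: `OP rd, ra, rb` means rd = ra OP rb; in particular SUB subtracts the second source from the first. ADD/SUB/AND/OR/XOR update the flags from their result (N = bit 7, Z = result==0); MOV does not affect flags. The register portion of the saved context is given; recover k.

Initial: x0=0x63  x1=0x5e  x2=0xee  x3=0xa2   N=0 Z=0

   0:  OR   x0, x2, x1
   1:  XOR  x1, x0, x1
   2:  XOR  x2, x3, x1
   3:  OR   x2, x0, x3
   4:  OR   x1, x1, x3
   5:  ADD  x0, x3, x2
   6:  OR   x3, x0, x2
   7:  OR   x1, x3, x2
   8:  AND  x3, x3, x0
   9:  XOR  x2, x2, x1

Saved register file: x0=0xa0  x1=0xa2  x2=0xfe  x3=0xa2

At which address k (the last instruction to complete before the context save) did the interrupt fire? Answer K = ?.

after  0: x0=0xfe x1=0x5e x2=0xee x3=0xa2  N=1 Z=0
after  1: x0=0xfe x1=0xa0 x2=0xee x3=0xa2  N=1 Z=0
after  2: x0=0xfe x1=0xa0 x2=0x02 x3=0xa2  N=0 Z=0
after  3: x0=0xfe x1=0xa0 x2=0xfe x3=0xa2  N=1 Z=0
after  4: x0=0xfe x1=0xa2 x2=0xfe x3=0xa2  N=1 Z=0
after  5: x0=0xa0 x1=0xa2 x2=0xfe x3=0xa2  N=1 Z=0
-- IRQ taken; context saved, return-PC = 6 --

K = 5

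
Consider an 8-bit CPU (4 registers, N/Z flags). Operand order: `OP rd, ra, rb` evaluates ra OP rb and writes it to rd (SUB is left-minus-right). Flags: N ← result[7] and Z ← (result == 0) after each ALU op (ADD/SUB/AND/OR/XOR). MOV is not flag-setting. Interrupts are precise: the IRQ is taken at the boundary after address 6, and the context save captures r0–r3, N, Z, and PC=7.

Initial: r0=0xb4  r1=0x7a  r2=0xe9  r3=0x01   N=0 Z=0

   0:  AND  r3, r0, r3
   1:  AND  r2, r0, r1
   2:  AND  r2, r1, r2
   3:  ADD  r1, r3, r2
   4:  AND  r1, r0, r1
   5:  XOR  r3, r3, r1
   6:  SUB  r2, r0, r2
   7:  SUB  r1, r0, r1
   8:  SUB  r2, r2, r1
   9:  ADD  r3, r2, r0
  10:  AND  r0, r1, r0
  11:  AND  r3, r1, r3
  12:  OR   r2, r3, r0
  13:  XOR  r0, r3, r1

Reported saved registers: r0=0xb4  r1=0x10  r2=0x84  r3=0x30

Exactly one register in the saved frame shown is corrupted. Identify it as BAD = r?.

BAD = r1

after  0: r0=0xb4 r1=0x7a r2=0xe9 r3=0x00  N=0 Z=1
after  1: r0=0xb4 r1=0x7a r2=0x30 r3=0x00  N=0 Z=0
after  2: r0=0xb4 r1=0x7a r2=0x30 r3=0x00  N=0 Z=0
after  3: r0=0xb4 r1=0x30 r2=0x30 r3=0x00  N=0 Z=0
after  4: r0=0xb4 r1=0x30 r2=0x30 r3=0x00  N=0 Z=0
after  5: r0=0xb4 r1=0x30 r2=0x30 r3=0x30  N=0 Z=0
after  6: r0=0xb4 r1=0x30 r2=0x84 r3=0x30  N=1 Z=0
-- IRQ taken; context saved, return-PC = 7 --
mismatch: r1: reported 0x10 vs actual 0x30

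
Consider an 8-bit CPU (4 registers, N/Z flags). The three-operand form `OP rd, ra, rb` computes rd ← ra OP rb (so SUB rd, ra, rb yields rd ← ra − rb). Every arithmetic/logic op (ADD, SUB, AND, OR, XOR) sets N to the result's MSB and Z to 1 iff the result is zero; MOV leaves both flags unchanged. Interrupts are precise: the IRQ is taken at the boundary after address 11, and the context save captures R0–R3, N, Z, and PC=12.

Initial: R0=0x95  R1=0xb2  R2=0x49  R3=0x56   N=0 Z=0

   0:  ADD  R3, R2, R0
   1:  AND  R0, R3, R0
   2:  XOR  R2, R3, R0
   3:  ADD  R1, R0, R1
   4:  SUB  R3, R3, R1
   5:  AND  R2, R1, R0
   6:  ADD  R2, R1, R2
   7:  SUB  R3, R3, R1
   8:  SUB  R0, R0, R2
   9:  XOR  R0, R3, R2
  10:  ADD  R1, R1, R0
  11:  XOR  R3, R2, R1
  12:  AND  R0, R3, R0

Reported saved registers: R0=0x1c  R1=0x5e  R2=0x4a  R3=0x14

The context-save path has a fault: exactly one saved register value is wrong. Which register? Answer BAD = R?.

after  0: R0=0x95 R1=0xb2 R2=0x49 R3=0xde  N=1 Z=0
after  1: R0=0x94 R1=0xb2 R2=0x49 R3=0xde  N=1 Z=0
after  2: R0=0x94 R1=0xb2 R2=0x4a R3=0xde  N=0 Z=0
after  3: R0=0x94 R1=0x46 R2=0x4a R3=0xde  N=0 Z=0
after  4: R0=0x94 R1=0x46 R2=0x4a R3=0x98  N=1 Z=0
after  5: R0=0x94 R1=0x46 R2=0x04 R3=0x98  N=0 Z=0
after  6: R0=0x94 R1=0x46 R2=0x4a R3=0x98  N=0 Z=0
after  7: R0=0x94 R1=0x46 R2=0x4a R3=0x52  N=0 Z=0
after  8: R0=0x4a R1=0x46 R2=0x4a R3=0x52  N=0 Z=0
after  9: R0=0x18 R1=0x46 R2=0x4a R3=0x52  N=0 Z=0
after 10: R0=0x18 R1=0x5e R2=0x4a R3=0x52  N=0 Z=0
after 11: R0=0x18 R1=0x5e R2=0x4a R3=0x14  N=0 Z=0
-- IRQ taken; context saved, return-PC = 12 --
mismatch: R0: reported 0x1c vs actual 0x18

BAD = R0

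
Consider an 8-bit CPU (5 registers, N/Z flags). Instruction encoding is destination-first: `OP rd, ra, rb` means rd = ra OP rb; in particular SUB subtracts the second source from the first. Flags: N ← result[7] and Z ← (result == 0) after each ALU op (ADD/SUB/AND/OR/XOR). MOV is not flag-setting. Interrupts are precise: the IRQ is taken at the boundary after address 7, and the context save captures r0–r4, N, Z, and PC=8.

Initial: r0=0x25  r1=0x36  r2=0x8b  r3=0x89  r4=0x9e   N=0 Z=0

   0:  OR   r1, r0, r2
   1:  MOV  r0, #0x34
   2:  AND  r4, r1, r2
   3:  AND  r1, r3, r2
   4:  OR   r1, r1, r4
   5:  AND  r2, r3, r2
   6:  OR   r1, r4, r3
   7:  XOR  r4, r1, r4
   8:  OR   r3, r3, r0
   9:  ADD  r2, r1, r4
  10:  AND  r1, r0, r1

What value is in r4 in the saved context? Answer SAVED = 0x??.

after  0: r0=0x25 r1=0xaf r2=0x8b r3=0x89 r4=0x9e  N=1 Z=0
after  1: r0=0x34 r1=0xaf r2=0x8b r3=0x89 r4=0x9e  N=1 Z=0
after  2: r0=0x34 r1=0xaf r2=0x8b r3=0x89 r4=0x8b  N=1 Z=0
after  3: r0=0x34 r1=0x89 r2=0x8b r3=0x89 r4=0x8b  N=1 Z=0
after  4: r0=0x34 r1=0x8b r2=0x8b r3=0x89 r4=0x8b  N=1 Z=0
after  5: r0=0x34 r1=0x8b r2=0x89 r3=0x89 r4=0x8b  N=1 Z=0
after  6: r0=0x34 r1=0x8b r2=0x89 r3=0x89 r4=0x8b  N=1 Z=0
after  7: r0=0x34 r1=0x8b r2=0x89 r3=0x89 r4=0x00  N=0 Z=1
-- IRQ taken; context saved, return-PC = 8 --

SAVED = 0x00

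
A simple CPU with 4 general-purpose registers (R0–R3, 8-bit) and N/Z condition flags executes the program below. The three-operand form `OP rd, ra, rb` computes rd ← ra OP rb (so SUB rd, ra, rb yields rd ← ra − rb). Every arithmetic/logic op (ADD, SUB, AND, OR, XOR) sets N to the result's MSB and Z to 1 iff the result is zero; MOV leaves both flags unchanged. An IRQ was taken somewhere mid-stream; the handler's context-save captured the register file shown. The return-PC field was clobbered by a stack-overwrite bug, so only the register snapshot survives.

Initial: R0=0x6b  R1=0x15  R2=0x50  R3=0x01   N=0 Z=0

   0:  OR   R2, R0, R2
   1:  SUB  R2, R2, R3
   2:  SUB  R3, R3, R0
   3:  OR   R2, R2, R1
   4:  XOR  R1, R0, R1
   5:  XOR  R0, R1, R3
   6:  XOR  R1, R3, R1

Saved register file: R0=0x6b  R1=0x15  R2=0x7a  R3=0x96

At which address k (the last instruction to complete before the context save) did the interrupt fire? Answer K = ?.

after  0: R0=0x6b R1=0x15 R2=0x7b R3=0x01  N=0 Z=0
after  1: R0=0x6b R1=0x15 R2=0x7a R3=0x01  N=0 Z=0
after  2: R0=0x6b R1=0x15 R2=0x7a R3=0x96  N=1 Z=0
-- IRQ taken; context saved, return-PC = 3 --

K = 2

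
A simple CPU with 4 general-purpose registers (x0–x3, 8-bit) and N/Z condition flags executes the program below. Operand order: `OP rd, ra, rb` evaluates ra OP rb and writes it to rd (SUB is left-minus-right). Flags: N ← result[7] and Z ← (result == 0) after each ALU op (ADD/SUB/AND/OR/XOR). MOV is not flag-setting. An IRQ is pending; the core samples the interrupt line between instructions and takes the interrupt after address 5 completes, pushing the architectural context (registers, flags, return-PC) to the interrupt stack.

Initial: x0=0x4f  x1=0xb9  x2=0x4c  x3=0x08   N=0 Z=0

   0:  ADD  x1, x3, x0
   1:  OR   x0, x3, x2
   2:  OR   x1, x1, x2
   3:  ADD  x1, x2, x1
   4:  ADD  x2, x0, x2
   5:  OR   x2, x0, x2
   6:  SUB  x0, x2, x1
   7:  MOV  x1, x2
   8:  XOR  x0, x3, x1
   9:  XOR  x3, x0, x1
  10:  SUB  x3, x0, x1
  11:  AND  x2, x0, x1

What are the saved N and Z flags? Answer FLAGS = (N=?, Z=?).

after  0: x0=0x4f x1=0x57 x2=0x4c x3=0x08  N=0 Z=0
after  1: x0=0x4c x1=0x57 x2=0x4c x3=0x08  N=0 Z=0
after  2: x0=0x4c x1=0x5f x2=0x4c x3=0x08  N=0 Z=0
after  3: x0=0x4c x1=0xab x2=0x4c x3=0x08  N=1 Z=0
after  4: x0=0x4c x1=0xab x2=0x98 x3=0x08  N=1 Z=0
after  5: x0=0x4c x1=0xab x2=0xdc x3=0x08  N=1 Z=0
-- IRQ taken; context saved, return-PC = 6 --

FLAGS = (N=1, Z=0)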